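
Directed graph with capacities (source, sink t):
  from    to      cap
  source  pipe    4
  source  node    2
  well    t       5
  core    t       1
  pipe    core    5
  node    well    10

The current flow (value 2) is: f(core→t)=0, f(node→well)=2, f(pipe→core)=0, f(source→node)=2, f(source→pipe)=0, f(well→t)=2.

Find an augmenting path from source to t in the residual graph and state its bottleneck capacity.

Residual along source→pipe→core→t: source→pipe: 4, pipe→core: 5, core→t: 1.
Bottleneck = min = 1.

source→pipe→core→t, bottleneck 1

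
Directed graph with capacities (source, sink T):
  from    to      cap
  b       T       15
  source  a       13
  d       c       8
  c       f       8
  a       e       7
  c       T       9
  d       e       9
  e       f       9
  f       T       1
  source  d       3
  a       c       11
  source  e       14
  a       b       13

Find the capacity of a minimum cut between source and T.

Max flow = 17 (via 4 augmenting paths).
In the residual at optimum, the set reachable from source is {e, f, source}.
Cut edges: source→d (cap 3), source→a (cap 13), f→T (cap 1). Sum = 17.

17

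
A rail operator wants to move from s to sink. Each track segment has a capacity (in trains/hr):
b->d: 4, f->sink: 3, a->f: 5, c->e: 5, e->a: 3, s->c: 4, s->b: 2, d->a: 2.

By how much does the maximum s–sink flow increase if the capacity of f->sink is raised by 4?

2

Original max flow = 3.
After raising cap(f->sink), augmenting paths through that edge carry 2 more units.
New max flow = 5. Increase = 2.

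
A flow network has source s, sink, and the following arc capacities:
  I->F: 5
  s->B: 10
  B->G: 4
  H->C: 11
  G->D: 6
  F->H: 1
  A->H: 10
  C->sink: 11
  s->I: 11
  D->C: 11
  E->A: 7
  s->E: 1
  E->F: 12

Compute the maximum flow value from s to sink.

6

Augment s->E->F->H->C->sink: bottleneck 1. Total 1.
Augment s->B->G->D->C->sink: bottleneck 4. Total 5.
Augment s->I->F->E->A->H->C->sink: bottleneck 1. Total 6.
No augmenting path remains in the residual graph.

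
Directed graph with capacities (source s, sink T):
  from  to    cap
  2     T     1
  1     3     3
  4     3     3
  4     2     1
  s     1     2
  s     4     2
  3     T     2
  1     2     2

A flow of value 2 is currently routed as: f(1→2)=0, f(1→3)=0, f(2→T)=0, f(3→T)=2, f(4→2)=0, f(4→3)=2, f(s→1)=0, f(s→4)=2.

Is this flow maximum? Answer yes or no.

No

Residual path s→1→2→T has bottleneck 1 > 0.
Pushing 1 along it raises the flow to 3, so the given flow is not maximum.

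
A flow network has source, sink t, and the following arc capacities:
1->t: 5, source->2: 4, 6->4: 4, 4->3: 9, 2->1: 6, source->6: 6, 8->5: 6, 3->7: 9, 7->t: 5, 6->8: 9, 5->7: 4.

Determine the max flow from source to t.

Augment source->2->1->t: bottleneck 4. Total 4.
Augment source->6->4->3->7->t: bottleneck 4. Total 8.
Augment source->6->8->5->7->t: bottleneck 1. Total 9.
No augmenting path remains in the residual graph.

9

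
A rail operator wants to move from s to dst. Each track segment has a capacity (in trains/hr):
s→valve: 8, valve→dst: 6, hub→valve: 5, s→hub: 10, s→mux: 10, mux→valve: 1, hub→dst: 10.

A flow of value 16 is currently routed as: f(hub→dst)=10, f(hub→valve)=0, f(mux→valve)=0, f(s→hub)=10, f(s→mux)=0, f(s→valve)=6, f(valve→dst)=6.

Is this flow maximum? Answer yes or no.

Residual reachable from s: {mux, s, valve}; dst is not reachable.
Saturated cut: s→hub, valve→dst with total capacity 16 = current flow value. Flow is maximum.

Yes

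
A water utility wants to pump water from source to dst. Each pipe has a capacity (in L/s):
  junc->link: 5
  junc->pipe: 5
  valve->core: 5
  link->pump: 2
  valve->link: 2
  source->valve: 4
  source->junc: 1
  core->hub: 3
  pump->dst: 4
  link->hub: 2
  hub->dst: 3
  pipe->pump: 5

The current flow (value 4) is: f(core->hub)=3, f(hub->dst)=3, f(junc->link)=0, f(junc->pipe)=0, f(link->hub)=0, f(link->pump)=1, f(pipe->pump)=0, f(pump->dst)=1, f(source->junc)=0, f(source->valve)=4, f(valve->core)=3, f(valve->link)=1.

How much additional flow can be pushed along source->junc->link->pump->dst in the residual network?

1

Residual capacities along the path: source->junc: 1, junc->link: 5, link->pump: 1, pump->dst: 3.
Minimum is 1.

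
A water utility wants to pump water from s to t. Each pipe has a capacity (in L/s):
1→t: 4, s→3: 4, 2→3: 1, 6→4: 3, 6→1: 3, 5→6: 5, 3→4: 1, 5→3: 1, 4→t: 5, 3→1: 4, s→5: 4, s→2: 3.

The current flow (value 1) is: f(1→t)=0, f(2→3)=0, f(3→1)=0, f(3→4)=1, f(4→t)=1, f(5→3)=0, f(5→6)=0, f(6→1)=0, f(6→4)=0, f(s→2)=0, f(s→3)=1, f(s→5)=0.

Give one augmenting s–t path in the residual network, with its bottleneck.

s→3→1→t, bottleneck 3

Residual along s→3→1→t: s→3: 3, 3→1: 4, 1→t: 4.
Bottleneck = min = 3.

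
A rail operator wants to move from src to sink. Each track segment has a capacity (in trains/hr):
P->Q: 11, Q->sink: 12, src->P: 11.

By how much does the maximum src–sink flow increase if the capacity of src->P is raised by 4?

Original max flow = 11.
Even with extra capacity on src->P, another cut of capacity 11 remains binding.
New max flow = 11. Increase = 0.

0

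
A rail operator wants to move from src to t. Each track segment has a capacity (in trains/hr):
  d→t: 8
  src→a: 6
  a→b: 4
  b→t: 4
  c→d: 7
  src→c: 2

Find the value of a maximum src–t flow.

Augment src→c→d→t: bottleneck 2. Total 2.
Augment src→a→b→t: bottleneck 4. Total 6.
No augmenting path remains in the residual graph.

6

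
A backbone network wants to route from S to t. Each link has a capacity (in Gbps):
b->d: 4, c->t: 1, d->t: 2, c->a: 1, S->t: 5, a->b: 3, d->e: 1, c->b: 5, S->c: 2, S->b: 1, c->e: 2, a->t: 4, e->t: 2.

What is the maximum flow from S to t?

Augment S->t: bottleneck 5. Total 5.
Augment S->c->t: bottleneck 1. Total 6.
Augment S->c->a->t: bottleneck 1. Total 7.
Augment S->b->d->t: bottleneck 1. Total 8.
No augmenting path remains in the residual graph.

8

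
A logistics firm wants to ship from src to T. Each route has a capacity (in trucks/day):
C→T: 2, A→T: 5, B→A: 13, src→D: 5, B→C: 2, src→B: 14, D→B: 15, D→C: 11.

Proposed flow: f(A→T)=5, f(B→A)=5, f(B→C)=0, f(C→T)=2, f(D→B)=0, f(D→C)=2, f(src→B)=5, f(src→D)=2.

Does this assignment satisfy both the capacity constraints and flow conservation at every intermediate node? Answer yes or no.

Every edge has 0 ≤ f(e) ≤ cap(e).
At each intermediate node, inflow equals outflow.

Yes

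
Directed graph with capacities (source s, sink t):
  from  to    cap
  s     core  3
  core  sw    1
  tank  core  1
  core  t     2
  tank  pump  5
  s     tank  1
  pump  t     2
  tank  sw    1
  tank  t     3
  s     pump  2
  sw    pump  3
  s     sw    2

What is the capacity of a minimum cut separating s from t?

Max flow = 5 (via 3 augmenting paths).
In the residual at optimum, the set reachable from s is {core, pump, s, sw}.
Cut edges: s→tank (cap 1), core→t (cap 2), pump→t (cap 2). Sum = 5.

5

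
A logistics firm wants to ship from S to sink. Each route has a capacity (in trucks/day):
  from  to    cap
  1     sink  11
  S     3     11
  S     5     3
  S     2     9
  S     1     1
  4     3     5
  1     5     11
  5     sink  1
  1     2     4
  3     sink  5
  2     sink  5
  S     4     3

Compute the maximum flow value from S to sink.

Augment S→1→sink: bottleneck 1. Total 1.
Augment S→5→sink: bottleneck 1. Total 2.
Augment S→2→sink: bottleneck 5. Total 7.
Augment S→3→sink: bottleneck 5. Total 12.
No augmenting path remains in the residual graph.

12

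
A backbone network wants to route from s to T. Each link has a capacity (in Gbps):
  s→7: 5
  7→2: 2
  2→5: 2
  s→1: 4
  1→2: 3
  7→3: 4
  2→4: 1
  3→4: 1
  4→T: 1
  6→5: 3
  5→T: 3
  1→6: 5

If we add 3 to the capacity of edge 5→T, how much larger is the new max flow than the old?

Original max flow = 4.
After raising cap(5→T), augmenting paths through that edge carry 2 more units.
New max flow = 6. Increase = 2.

2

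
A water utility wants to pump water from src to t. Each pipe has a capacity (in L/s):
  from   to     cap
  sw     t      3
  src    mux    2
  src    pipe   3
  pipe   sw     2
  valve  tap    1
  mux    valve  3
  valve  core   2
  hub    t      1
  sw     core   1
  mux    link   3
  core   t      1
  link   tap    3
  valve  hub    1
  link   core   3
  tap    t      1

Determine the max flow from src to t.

4

Augment src->pipe->sw->t: bottleneck 2. Total 2.
Augment src->mux->valve->tap->t: bottleneck 1. Total 3.
Augment src->mux->valve->hub->t: bottleneck 1. Total 4.
No augmenting path remains in the residual graph.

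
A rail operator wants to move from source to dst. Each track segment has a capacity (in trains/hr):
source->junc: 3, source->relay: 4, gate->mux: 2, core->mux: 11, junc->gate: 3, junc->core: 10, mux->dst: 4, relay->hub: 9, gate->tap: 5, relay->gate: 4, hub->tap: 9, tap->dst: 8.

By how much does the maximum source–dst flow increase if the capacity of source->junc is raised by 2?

Original max flow = 7.
After raising cap(source->junc), augmenting paths through that edge carry 2 more units.
New max flow = 9. Increase = 2.

2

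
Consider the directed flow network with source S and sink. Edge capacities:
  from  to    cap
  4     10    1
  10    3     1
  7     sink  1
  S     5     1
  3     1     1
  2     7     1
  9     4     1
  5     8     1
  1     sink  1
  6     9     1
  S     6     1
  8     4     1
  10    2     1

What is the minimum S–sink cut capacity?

1

Max flow = 1 (via 1 augmenting path).
In the residual at optimum, the set reachable from S is {4, 5, 6, 8, 9, S}.
Cut edges: 4→10 (cap 1). Sum = 1.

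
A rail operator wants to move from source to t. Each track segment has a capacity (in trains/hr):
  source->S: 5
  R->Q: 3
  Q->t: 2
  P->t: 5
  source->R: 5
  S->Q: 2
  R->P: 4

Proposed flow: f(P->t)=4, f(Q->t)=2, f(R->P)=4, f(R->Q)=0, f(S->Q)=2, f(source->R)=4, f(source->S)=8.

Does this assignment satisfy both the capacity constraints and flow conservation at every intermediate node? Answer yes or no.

Capacity violated on source->S: flow 8 > capacity 5.

No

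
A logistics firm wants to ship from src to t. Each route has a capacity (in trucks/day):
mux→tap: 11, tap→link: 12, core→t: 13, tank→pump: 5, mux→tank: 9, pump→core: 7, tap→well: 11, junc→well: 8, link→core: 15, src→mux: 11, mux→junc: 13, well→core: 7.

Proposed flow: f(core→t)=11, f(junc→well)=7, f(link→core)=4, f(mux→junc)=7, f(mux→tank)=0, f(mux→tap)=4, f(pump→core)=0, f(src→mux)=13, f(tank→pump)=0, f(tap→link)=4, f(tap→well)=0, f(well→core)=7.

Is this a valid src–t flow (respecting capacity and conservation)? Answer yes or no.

Capacity violated on src→mux: flow 13 > capacity 11.

No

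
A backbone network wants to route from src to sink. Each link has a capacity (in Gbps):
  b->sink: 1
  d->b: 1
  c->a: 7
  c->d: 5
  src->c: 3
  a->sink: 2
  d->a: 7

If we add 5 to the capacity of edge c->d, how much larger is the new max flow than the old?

0

Original max flow = 3.
Edge c->d does not cross the min cut (source side {src}), so extra capacity there cannot help.
New max flow = 3. Increase = 0.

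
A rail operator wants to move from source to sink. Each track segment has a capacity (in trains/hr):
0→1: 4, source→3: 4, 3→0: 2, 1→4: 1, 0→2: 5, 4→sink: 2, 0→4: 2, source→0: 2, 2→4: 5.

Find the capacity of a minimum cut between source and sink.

2

Max flow = 2 (via 1 augmenting path).
In the residual at optimum, the set reachable from source is {0, 1, 2, 3, 4, source}.
Cut edges: 4→sink (cap 2). Sum = 2.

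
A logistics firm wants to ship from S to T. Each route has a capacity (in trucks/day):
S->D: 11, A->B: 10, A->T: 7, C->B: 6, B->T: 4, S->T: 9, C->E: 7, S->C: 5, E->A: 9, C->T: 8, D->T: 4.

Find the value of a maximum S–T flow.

Augment S->T: bottleneck 9. Total 9.
Augment S->C->T: bottleneck 5. Total 14.
Augment S->D->T: bottleneck 4. Total 18.
No augmenting path remains in the residual graph.

18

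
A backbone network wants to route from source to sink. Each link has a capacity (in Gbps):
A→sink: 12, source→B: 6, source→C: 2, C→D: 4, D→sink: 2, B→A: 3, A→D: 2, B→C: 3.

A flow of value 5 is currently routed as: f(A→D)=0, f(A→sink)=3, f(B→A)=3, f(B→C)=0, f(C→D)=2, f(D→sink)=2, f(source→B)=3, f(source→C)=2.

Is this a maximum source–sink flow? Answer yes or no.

Yes

Residual reachable from source: {B, C, D, source}; sink is not reachable.
Saturated cut: B→A, D→sink with total capacity 5 = current flow value. Flow is maximum.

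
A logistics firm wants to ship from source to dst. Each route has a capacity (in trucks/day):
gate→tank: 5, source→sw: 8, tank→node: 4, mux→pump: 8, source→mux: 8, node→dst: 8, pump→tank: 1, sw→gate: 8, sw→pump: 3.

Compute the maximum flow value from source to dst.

4

Augment source→mux→pump→tank→node→dst: bottleneck 1. Total 1.
Augment source→sw→gate→tank→node→dst: bottleneck 3. Total 4.
No augmenting path remains in the residual graph.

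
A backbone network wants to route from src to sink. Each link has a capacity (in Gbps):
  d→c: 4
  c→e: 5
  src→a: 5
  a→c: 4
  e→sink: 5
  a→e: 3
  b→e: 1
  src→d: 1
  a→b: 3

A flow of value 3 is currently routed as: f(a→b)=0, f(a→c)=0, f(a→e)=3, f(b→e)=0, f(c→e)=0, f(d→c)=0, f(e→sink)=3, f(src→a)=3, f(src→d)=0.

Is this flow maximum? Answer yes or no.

No

Residual path src→a→c→e→sink has bottleneck 2 > 0.
Pushing 2 along it raises the flow to 5, so the given flow is not maximum.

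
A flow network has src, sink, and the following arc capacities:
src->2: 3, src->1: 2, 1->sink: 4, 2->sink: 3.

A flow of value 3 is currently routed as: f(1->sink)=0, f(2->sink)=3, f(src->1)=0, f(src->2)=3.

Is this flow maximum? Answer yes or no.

Residual path src->1->sink has bottleneck 2 > 0.
Pushing 2 along it raises the flow to 5, so the given flow is not maximum.

No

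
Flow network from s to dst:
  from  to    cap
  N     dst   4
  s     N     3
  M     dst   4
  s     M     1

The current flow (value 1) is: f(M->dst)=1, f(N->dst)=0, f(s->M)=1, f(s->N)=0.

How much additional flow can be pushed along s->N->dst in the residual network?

Residual capacities along the path: s->N: 3, N->dst: 4.
Minimum is 3.

3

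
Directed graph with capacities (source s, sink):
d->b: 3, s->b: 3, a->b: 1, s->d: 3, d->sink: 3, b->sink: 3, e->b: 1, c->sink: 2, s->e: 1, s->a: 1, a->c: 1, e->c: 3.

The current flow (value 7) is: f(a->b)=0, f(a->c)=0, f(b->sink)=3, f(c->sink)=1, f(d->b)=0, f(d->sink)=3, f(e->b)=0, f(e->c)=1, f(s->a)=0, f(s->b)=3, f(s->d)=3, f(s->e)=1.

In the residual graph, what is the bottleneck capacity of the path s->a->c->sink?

1

Residual capacities along the path: s->a: 1, a->c: 1, c->sink: 1.
Minimum is 1.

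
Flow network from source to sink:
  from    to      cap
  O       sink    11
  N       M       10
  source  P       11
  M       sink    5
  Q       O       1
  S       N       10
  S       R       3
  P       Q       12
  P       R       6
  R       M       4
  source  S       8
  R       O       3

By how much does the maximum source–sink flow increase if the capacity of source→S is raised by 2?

0

Original max flow = 9.
Edge source→S does not cross the min cut (source side {M, N, P, Q, R, S, source}), so extra capacity there cannot help.
New max flow = 9. Increase = 0.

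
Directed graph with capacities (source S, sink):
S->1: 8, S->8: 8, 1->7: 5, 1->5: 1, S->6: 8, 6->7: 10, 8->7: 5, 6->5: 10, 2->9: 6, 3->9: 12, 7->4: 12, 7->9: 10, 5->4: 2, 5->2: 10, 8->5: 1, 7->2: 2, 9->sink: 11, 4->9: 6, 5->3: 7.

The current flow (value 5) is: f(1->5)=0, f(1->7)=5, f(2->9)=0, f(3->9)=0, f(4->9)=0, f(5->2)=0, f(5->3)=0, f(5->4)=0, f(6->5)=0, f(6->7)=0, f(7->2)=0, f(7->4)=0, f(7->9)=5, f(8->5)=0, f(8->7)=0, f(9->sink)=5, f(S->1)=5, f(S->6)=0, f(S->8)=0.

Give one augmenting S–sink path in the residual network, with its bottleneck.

Residual along S->8->7->9->sink: S->8: 8, 8->7: 5, 7->9: 5, 9->sink: 6.
Bottleneck = min = 5.

S->8->7->9->sink, bottleneck 5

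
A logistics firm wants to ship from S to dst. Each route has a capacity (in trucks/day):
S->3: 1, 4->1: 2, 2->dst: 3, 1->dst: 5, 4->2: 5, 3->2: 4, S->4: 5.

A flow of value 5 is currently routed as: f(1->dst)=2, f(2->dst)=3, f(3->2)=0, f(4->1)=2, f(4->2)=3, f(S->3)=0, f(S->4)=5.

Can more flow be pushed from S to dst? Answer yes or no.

Residual reachable from S: {2, 3, 4, S}; dst is not reachable.
Saturated cut: 4->1, 2->dst with total capacity 5 = current flow value. Flow is maximum.

No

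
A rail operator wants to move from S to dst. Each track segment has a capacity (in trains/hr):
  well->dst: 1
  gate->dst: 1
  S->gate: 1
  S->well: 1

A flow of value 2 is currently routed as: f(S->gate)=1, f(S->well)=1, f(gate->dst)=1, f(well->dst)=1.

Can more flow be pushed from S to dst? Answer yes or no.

Residual reachable from S: {S}; dst is not reachable.
Saturated cut: S->well, S->gate with total capacity 2 = current flow value. Flow is maximum.

No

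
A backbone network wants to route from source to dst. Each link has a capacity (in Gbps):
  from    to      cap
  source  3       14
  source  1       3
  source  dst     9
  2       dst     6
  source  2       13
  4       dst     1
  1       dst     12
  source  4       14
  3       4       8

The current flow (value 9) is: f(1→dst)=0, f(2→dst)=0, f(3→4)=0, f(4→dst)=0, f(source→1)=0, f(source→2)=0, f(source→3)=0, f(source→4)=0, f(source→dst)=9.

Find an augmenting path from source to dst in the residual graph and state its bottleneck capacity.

source→4→dst, bottleneck 1

Residual along source→4→dst: source→4: 14, 4→dst: 1.
Bottleneck = min = 1.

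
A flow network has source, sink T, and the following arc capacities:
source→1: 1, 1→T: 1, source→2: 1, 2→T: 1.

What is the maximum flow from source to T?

Augment source→2→T: bottleneck 1. Total 1.
Augment source→1→T: bottleneck 1. Total 2.
No augmenting path remains in the residual graph.

2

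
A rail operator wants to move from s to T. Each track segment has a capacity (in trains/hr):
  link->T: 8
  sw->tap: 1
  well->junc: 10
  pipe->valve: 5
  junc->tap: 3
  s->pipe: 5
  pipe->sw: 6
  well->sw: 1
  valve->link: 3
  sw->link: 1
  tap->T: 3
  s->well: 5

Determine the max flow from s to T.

7

Augment s->pipe->valve->link->T: bottleneck 3. Total 3.
Augment s->pipe->sw->link->T: bottleneck 1. Total 4.
Augment s->pipe->sw->tap->T: bottleneck 1. Total 5.
Augment s->well->junc->tap->T: bottleneck 2. Total 7.
No augmenting path remains in the residual graph.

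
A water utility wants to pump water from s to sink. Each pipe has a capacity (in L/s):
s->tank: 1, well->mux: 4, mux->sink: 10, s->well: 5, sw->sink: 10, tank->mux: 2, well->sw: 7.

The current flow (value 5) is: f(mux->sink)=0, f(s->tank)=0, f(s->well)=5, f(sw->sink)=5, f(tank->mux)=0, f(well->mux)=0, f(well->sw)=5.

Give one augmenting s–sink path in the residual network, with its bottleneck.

Residual along s->tank->mux->sink: s->tank: 1, tank->mux: 2, mux->sink: 10.
Bottleneck = min = 1.

s->tank->mux->sink, bottleneck 1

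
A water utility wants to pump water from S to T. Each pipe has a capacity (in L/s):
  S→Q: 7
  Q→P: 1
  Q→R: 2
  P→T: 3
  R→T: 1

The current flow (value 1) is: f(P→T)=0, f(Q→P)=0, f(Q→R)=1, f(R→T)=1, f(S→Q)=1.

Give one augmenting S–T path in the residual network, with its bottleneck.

S→Q→P→T, bottleneck 1

Residual along S→Q→P→T: S→Q: 6, Q→P: 1, P→T: 3.
Bottleneck = min = 1.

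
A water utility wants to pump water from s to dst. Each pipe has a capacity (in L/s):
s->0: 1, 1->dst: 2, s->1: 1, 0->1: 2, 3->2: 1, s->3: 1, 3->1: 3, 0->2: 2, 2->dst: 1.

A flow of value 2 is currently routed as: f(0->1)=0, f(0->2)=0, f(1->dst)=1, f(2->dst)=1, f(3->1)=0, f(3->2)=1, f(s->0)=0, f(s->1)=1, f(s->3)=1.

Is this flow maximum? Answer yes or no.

No

Residual path s->0->1->dst has bottleneck 1 > 0.
Pushing 1 along it raises the flow to 3, so the given flow is not maximum.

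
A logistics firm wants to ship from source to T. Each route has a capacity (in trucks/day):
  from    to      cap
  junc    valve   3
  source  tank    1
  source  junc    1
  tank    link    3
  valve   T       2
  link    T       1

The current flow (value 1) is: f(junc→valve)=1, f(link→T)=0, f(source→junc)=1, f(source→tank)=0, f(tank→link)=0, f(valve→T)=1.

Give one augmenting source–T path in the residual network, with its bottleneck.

source→tank→link→T, bottleneck 1

Residual along source→tank→link→T: source→tank: 1, tank→link: 3, link→T: 1.
Bottleneck = min = 1.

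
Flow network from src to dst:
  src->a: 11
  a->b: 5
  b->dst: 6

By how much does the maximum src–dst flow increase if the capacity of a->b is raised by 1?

Original max flow = 5.
After raising cap(a->b), augmenting paths through that edge carry 1 more unit.
New max flow = 6. Increase = 1.

1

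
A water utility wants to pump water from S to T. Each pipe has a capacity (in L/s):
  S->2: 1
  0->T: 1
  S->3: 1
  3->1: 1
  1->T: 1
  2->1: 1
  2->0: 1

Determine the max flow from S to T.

2

Augment S->3->1->T: bottleneck 1. Total 1.
Augment S->2->0->T: bottleneck 1. Total 2.
No augmenting path remains in the residual graph.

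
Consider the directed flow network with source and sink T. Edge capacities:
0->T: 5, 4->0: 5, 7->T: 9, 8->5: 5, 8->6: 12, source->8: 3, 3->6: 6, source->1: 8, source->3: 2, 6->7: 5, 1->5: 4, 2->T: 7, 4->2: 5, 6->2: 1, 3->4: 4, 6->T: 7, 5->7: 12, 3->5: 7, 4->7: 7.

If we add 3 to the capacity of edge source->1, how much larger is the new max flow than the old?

Original max flow = 9.
Edge source->1 does not cross the min cut (source side {1, source}), so extra capacity there cannot help.
New max flow = 9. Increase = 0.

0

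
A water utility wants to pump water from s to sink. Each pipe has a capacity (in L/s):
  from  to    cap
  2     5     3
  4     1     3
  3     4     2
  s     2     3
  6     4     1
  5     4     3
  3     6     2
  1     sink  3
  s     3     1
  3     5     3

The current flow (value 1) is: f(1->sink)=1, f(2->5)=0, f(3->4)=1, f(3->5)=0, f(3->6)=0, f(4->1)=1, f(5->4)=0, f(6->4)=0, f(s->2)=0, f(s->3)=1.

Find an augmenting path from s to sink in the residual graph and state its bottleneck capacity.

Residual along s->2->5->4->1->sink: s->2: 3, 2->5: 3, 5->4: 3, 4->1: 2, 1->sink: 2.
Bottleneck = min = 2.

s->2->5->4->1->sink, bottleneck 2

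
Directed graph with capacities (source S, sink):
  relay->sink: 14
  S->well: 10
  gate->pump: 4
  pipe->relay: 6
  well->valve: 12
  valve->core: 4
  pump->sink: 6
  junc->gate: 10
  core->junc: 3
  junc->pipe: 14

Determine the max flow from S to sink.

Augment S->well->valve->core->junc->pipe->relay->sink: bottleneck 3. Total 3.
No augmenting path remains in the residual graph.

3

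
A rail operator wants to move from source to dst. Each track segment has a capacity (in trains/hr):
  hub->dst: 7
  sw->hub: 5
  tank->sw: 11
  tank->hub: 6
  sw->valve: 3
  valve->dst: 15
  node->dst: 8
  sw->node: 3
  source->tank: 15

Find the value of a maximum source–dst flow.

Augment source->tank->hub->dst: bottleneck 6. Total 6.
Augment source->tank->sw->valve->dst: bottleneck 3. Total 9.
Augment source->tank->sw->hub->dst: bottleneck 1. Total 10.
Augment source->tank->sw->node->dst: bottleneck 3. Total 13.
No augmenting path remains in the residual graph.

13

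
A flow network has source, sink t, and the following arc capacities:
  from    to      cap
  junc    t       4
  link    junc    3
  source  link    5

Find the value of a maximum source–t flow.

Augment source→link→junc→t: bottleneck 3. Total 3.
No augmenting path remains in the residual graph.

3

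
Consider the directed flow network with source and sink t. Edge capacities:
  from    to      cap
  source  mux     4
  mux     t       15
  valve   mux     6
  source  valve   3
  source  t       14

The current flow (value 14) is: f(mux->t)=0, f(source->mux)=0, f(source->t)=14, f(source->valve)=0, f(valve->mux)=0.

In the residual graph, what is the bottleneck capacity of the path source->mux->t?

4

Residual capacities along the path: source->mux: 4, mux->t: 15.
Minimum is 4.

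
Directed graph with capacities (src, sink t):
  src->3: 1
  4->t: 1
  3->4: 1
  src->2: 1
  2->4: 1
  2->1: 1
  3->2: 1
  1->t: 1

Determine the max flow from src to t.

Augment src->3->4->t: bottleneck 1. Total 1.
Augment src->2->1->t: bottleneck 1. Total 2.
No augmenting path remains in the residual graph.

2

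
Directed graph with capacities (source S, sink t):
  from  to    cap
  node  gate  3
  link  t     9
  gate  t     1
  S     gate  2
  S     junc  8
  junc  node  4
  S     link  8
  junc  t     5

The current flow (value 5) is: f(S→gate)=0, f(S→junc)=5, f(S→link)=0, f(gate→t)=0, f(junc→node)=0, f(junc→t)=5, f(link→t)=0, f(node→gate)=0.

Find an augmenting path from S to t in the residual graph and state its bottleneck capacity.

S→link→t, bottleneck 8

Residual along S→link→t: S→link: 8, link→t: 9.
Bottleneck = min = 8.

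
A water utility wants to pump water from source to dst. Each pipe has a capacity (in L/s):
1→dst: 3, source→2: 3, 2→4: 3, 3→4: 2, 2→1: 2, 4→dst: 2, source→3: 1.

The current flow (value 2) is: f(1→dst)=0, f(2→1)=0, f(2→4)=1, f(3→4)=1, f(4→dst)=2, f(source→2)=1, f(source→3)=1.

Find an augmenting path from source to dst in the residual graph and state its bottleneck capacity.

Residual along source→2→1→dst: source→2: 2, 2→1: 2, 1→dst: 3.
Bottleneck = min = 2.

source→2→1→dst, bottleneck 2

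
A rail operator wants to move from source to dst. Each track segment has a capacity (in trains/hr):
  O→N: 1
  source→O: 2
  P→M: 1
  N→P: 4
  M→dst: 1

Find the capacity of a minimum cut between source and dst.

1

Max flow = 1 (via 1 augmenting path).
In the residual at optimum, the set reachable from source is {O, source}.
Cut edges: O→N (cap 1). Sum = 1.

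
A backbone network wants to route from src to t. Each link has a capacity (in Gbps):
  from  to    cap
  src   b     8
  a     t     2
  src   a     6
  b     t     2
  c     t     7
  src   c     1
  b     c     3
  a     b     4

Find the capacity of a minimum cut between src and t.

Max flow = 8 (via 4 augmenting paths).
In the residual at optimum, the set reachable from src is {a, b, src}.
Cut edges: src→c (cap 1), a→t (cap 2), b→c (cap 3), b→t (cap 2). Sum = 8.

8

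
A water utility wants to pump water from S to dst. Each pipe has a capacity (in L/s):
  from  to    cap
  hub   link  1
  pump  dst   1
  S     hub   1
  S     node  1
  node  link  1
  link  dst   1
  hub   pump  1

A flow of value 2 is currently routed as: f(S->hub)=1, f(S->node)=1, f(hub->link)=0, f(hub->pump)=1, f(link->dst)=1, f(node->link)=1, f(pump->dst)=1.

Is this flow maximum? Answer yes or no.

Yes

Residual reachable from S: {S}; dst is not reachable.
Saturated cut: S->hub, S->node with total capacity 2 = current flow value. Flow is maximum.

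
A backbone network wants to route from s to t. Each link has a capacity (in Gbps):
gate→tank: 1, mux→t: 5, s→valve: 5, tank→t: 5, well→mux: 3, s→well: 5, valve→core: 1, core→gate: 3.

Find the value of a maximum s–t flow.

Augment s→well→mux→t: bottleneck 3. Total 3.
Augment s→valve→core→gate→tank→t: bottleneck 1. Total 4.
No augmenting path remains in the residual graph.

4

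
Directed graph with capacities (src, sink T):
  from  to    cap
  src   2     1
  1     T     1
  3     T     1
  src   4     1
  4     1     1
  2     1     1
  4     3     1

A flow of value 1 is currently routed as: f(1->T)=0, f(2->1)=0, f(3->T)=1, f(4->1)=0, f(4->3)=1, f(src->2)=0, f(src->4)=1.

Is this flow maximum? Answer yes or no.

Residual path src->2->1->T has bottleneck 1 > 0.
Pushing 1 along it raises the flow to 2, so the given flow is not maximum.

No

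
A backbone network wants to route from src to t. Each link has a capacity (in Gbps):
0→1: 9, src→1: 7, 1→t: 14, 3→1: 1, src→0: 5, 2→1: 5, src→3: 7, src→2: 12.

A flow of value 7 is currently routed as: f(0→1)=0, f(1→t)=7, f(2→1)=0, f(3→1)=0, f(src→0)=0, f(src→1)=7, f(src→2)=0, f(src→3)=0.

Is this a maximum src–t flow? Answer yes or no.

Residual path src→2→1→t has bottleneck 5 > 0.
Pushing 5 along it raises the flow to 12, so the given flow is not maximum.

No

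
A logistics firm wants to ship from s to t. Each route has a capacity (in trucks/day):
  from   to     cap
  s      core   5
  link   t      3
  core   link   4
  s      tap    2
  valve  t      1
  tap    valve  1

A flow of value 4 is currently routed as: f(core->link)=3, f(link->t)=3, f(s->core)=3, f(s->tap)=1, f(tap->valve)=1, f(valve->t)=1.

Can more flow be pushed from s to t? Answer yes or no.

No

Residual reachable from s: {core, link, s, tap}; t is not reachable.
Saturated cut: tap->valve, link->t with total capacity 4 = current flow value. Flow is maximum.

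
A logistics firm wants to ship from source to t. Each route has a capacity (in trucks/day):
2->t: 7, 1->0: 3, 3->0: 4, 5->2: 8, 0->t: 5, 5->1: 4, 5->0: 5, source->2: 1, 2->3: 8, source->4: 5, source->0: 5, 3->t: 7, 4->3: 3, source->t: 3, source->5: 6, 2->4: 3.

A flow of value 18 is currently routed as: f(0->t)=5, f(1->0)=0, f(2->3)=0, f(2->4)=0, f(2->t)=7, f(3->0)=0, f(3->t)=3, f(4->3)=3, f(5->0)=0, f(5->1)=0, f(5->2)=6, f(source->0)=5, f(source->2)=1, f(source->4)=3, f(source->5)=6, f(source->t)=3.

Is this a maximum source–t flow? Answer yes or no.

Residual reachable from source: {4, source}; t is not reachable.
Saturated cut: source->5, source->2, source->0, source->t, 4->3 with total capacity 18 = current flow value. Flow is maximum.

Yes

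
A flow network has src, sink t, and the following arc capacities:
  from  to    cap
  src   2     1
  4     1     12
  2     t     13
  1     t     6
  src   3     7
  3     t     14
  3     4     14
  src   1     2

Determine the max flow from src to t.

10

Augment src->3->t: bottleneck 7. Total 7.
Augment src->2->t: bottleneck 1. Total 8.
Augment src->1->t: bottleneck 2. Total 10.
No augmenting path remains in the residual graph.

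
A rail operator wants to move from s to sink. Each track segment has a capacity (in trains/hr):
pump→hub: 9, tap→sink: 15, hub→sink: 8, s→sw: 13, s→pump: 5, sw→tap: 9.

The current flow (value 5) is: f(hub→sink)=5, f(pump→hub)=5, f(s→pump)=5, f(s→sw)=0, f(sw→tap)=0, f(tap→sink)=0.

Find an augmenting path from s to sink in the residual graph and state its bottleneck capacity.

s→sw→tap→sink, bottleneck 9

Residual along s→sw→tap→sink: s→sw: 13, sw→tap: 9, tap→sink: 15.
Bottleneck = min = 9.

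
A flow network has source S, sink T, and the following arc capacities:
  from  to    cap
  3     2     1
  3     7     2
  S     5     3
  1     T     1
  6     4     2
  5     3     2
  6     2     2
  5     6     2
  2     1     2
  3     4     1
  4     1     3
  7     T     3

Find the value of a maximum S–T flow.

Augment S->5->3->7->T: bottleneck 2. Total 2.
Augment S->5->6->4->1->T: bottleneck 1. Total 3.
No augmenting path remains in the residual graph.

3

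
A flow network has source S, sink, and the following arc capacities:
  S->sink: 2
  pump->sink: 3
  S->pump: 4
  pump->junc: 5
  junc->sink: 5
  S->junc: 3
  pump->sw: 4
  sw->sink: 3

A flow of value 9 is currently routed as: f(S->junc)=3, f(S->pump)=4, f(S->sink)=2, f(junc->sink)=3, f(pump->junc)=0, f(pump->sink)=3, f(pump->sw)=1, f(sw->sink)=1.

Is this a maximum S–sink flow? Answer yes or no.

Yes

Residual reachable from S: {S}; sink is not reachable.
Saturated cut: S->pump, S->junc, S->sink with total capacity 9 = current flow value. Flow is maximum.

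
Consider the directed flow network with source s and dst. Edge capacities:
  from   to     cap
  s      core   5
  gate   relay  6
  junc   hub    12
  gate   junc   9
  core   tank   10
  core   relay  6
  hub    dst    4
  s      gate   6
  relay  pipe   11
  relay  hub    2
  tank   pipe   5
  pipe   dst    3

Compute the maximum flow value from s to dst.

7

Augment s->core->tank->pipe->dst: bottleneck 3. Total 3.
Augment s->core->relay->hub->dst: bottleneck 2. Total 5.
Augment s->gate->junc->hub->dst: bottleneck 2. Total 7.
No augmenting path remains in the residual graph.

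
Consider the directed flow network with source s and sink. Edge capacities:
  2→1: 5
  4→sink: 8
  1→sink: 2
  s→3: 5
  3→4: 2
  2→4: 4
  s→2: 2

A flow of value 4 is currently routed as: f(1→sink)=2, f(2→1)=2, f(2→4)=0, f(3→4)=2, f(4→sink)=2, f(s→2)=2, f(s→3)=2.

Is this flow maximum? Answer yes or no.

Residual reachable from s: {3, s}; sink is not reachable.
Saturated cut: s→2, 3→4 with total capacity 4 = current flow value. Flow is maximum.

Yes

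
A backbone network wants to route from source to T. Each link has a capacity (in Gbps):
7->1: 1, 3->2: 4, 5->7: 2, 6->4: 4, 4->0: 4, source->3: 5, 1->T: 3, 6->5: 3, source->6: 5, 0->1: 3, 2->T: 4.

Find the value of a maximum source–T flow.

7

Augment source->3->2->T: bottleneck 4. Total 4.
Augment source->6->4->0->1->T: bottleneck 3. Total 7.
No augmenting path remains in the residual graph.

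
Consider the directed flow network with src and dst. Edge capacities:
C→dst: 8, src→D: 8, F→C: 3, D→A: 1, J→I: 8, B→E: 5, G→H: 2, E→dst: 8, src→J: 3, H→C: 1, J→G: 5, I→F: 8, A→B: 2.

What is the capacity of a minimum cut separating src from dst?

Max flow = 4 (via 3 augmenting paths).
In the residual at optimum, the set reachable from src is {D, src}.
Cut edges: D→A (cap 1), src→J (cap 3). Sum = 4.

4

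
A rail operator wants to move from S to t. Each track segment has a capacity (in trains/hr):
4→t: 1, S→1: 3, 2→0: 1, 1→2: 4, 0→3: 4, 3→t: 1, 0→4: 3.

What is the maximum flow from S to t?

1

Augment S→1→2→0→3→t: bottleneck 1. Total 1.
No augmenting path remains in the residual graph.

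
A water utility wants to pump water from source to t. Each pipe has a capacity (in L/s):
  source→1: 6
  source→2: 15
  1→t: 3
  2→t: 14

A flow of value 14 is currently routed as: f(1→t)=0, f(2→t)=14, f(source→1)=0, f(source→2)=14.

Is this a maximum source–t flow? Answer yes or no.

Residual path source→1→t has bottleneck 3 > 0.
Pushing 3 along it raises the flow to 17, so the given flow is not maximum.

No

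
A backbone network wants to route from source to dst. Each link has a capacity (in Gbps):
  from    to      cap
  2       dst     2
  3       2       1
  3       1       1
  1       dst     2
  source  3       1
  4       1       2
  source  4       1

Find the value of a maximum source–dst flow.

2

Augment source→4→1→dst: bottleneck 1. Total 1.
Augment source→3→1→dst: bottleneck 1. Total 2.
No augmenting path remains in the residual graph.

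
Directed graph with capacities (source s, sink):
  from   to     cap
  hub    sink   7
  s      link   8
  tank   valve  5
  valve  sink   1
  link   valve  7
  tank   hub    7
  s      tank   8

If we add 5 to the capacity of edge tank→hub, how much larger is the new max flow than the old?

0

Original max flow = 8.
Even with extra capacity on tank→hub, another cut of capacity 8 remains binding.
New max flow = 8. Increase = 0.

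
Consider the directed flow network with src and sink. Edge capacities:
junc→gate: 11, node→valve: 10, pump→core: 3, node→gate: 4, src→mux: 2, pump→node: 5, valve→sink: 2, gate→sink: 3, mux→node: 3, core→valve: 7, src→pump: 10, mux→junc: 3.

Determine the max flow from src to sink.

5

Augment src→mux→junc→gate→sink: bottleneck 2. Total 2.
Augment src→pump→node→gate→sink: bottleneck 1. Total 3.
Augment src→pump→node→valve→sink: bottleneck 2. Total 5.
No augmenting path remains in the residual graph.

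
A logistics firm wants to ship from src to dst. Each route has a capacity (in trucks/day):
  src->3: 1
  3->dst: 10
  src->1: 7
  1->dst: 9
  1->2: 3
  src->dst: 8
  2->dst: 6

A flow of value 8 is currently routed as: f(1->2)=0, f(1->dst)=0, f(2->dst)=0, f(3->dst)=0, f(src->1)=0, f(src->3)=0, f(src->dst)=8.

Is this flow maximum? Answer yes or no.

No

Residual path src->3->dst has bottleneck 1 > 0.
Pushing 1 along it raises the flow to 9, so the given flow is not maximum.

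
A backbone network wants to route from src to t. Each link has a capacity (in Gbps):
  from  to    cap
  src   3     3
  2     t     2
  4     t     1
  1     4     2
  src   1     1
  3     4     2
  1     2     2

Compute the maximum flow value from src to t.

Augment src→1→2→t: bottleneck 1. Total 1.
Augment src→3→4→t: bottleneck 1. Total 2.
No augmenting path remains in the residual graph.

2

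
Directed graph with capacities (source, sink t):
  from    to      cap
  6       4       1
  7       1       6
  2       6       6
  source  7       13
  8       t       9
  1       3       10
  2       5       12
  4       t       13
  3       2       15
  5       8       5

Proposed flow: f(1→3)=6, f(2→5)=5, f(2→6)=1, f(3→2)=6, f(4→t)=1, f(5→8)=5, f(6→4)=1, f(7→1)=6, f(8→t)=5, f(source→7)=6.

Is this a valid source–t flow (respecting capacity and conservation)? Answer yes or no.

Every edge has 0 ≤ f(e) ≤ cap(e).
At each intermediate node, inflow equals outflow.

Yes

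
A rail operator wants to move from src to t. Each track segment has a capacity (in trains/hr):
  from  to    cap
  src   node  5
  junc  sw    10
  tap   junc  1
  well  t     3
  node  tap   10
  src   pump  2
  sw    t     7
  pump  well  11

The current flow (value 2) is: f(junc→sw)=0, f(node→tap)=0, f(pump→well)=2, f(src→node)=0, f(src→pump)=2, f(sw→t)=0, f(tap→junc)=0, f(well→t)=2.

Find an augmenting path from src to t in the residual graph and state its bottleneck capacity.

Residual along src→node→tap→junc→sw→t: src→node: 5, node→tap: 10, tap→junc: 1, junc→sw: 10, sw→t: 7.
Bottleneck = min = 1.

src→node→tap→junc→sw→t, bottleneck 1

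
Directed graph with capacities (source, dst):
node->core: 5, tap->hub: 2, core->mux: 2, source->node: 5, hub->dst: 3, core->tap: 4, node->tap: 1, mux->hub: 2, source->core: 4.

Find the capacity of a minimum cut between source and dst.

Max flow = 3 (via 2 augmenting paths).
In the residual at optimum, the set reachable from source is {core, hub, mux, node, source, tap}.
Cut edges: hub->dst (cap 3). Sum = 3.

3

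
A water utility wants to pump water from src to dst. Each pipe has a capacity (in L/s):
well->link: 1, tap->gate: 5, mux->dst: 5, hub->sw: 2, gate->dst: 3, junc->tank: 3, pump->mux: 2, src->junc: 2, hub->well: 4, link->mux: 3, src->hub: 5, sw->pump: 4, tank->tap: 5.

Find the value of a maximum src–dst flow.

5

Augment src->junc->tank->tap->gate->dst: bottleneck 2. Total 2.
Augment src->hub->well->link->mux->dst: bottleneck 1. Total 3.
Augment src->hub->sw->pump->mux->dst: bottleneck 2. Total 5.
No augmenting path remains in the residual graph.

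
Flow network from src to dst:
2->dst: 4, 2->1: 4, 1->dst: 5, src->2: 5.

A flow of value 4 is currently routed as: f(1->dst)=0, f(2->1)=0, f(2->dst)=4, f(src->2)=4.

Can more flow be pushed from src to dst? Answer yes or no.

Residual path src->2->1->dst has bottleneck 1 > 0.
Pushing 1 along it raises the flow to 5, so the given flow is not maximum.

Yes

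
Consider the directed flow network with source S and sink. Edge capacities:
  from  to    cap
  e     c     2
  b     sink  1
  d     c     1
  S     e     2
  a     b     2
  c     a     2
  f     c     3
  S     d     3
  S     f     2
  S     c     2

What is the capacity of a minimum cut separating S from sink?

Max flow = 1 (via 1 augmenting path).
In the residual at optimum, the set reachable from S is {S, a, b, c, d, e, f}.
Cut edges: b→sink (cap 1). Sum = 1.

1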